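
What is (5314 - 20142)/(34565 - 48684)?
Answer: 14828/14119 ≈ 1.0502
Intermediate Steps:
(5314 - 20142)/(34565 - 48684) = -14828/(-14119) = -14828*(-1/14119) = 14828/14119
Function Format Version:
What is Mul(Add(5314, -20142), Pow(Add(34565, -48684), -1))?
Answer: Rational(14828, 14119) ≈ 1.0502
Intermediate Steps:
Mul(Add(5314, -20142), Pow(Add(34565, -48684), -1)) = Mul(-14828, Pow(-14119, -1)) = Mul(-14828, Rational(-1, 14119)) = Rational(14828, 14119)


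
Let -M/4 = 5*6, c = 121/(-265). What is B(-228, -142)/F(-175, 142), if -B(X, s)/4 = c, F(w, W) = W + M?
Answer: 22/265 ≈ 0.083019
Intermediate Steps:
c = -121/265 (c = 121*(-1/265) = -121/265 ≈ -0.45660)
M = -120 (M = -20*6 = -4*30 = -120)
F(w, W) = -120 + W (F(w, W) = W - 120 = -120 + W)
B(X, s) = 484/265 (B(X, s) = -4*(-121/265) = 484/265)
B(-228, -142)/F(-175, 142) = 484/(265*(-120 + 142)) = (484/265)/22 = (484/265)*(1/22) = 22/265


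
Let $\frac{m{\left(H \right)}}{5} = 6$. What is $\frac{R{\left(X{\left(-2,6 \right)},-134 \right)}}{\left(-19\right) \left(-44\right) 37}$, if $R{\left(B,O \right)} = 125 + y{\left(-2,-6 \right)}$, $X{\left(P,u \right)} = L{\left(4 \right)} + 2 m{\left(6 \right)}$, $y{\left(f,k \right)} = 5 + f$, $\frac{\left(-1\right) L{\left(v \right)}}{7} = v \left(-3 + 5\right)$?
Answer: $\frac{32}{7733} \approx 0.0041381$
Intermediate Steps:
$m{\left(H \right)} = 30$ ($m{\left(H \right)} = 5 \cdot 6 = 30$)
$L{\left(v \right)} = - 14 v$ ($L{\left(v \right)} = - 7 v \left(-3 + 5\right) = - 7 v 2 = - 7 \cdot 2 v = - 14 v$)
$X{\left(P,u \right)} = 4$ ($X{\left(P,u \right)} = \left(-14\right) 4 + 2 \cdot 30 = -56 + 60 = 4$)
$R{\left(B,O \right)} = 128$ ($R{\left(B,O \right)} = 125 + \left(5 - 2\right) = 125 + 3 = 128$)
$\frac{R{\left(X{\left(-2,6 \right)},-134 \right)}}{\left(-19\right) \left(-44\right) 37} = \frac{128}{\left(-19\right) \left(-44\right) 37} = \frac{128}{836 \cdot 37} = \frac{128}{30932} = 128 \cdot \frac{1}{30932} = \frac{32}{7733}$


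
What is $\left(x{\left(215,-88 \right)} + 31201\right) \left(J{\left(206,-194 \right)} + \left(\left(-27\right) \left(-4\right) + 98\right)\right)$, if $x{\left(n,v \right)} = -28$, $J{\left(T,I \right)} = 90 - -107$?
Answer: $12562719$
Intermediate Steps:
$J{\left(T,I \right)} = 197$ ($J{\left(T,I \right)} = 90 + 107 = 197$)
$\left(x{\left(215,-88 \right)} + 31201\right) \left(J{\left(206,-194 \right)} + \left(\left(-27\right) \left(-4\right) + 98\right)\right) = \left(-28 + 31201\right) \left(197 + \left(\left(-27\right) \left(-4\right) + 98\right)\right) = 31173 \left(197 + \left(108 + 98\right)\right) = 31173 \left(197 + 206\right) = 31173 \cdot 403 = 12562719$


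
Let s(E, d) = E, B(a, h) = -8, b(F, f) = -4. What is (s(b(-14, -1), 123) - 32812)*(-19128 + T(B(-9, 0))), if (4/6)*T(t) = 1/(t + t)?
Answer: 1255415049/2 ≈ 6.2771e+8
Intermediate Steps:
T(t) = 3/(4*t) (T(t) = 3/(2*(t + t)) = 3/(2*((2*t))) = 3*(1/(2*t))/2 = 3/(4*t))
(s(b(-14, -1), 123) - 32812)*(-19128 + T(B(-9, 0))) = (-4 - 32812)*(-19128 + (¾)/(-8)) = -32816*(-19128 + (¾)*(-⅛)) = -32816*(-19128 - 3/32) = -32816*(-612099/32) = 1255415049/2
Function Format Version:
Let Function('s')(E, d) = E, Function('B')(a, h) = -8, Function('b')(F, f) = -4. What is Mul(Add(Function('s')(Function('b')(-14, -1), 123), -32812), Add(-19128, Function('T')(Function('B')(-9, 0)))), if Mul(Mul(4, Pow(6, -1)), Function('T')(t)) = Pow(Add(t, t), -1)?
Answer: Rational(1255415049, 2) ≈ 6.2771e+8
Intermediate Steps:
Function('T')(t) = Mul(Rational(3, 4), Pow(t, -1)) (Function('T')(t) = Mul(Rational(3, 2), Pow(Add(t, t), -1)) = Mul(Rational(3, 2), Pow(Mul(2, t), -1)) = Mul(Rational(3, 2), Mul(Rational(1, 2), Pow(t, -1))) = Mul(Rational(3, 4), Pow(t, -1)))
Mul(Add(Function('s')(Function('b')(-14, -1), 123), -32812), Add(-19128, Function('T')(Function('B')(-9, 0)))) = Mul(Add(-4, -32812), Add(-19128, Mul(Rational(3, 4), Pow(-8, -1)))) = Mul(-32816, Add(-19128, Mul(Rational(3, 4), Rational(-1, 8)))) = Mul(-32816, Add(-19128, Rational(-3, 32))) = Mul(-32816, Rational(-612099, 32)) = Rational(1255415049, 2)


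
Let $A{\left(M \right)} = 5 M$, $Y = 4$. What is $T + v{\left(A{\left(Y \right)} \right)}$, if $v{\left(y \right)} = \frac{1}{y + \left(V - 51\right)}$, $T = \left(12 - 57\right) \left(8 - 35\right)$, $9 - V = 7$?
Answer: $\frac{35234}{29} \approx 1215.0$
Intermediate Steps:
$V = 2$ ($V = 9 - 7 = 2$)
$T = 1215$ ($T = \left(-45\right) \left(-27\right) = 1215$)
$v{\left(y \right)} = \frac{1}{-49 + y}$ ($v{\left(y \right)} = \frac{1}{y + \left(2 - 51\right)} = \frac{1}{y - 49} = \frac{1}{-49 + y}$)
$T + v{\left(A{\left(Y \right)} \right)} = 1215 + \frac{1}{-49 + 5 \cdot 4} = 1215 + \frac{1}{-49 + 20} = 1215 + \frac{1}{-29} = 1215 - \frac{1}{29} = \frac{35234}{29}$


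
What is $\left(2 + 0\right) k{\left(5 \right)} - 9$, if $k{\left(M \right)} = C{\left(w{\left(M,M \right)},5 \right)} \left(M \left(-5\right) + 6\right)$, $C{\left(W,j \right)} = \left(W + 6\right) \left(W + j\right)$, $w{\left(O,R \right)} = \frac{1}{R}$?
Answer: $- \frac{30853}{25} \approx -1234.1$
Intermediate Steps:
$C{\left(W,j \right)} = \left(6 + W\right) \left(W + j\right)$
$k{\left(M \right)} = \left(6 - 5 M\right) \left(30 + \frac{1}{M^{2}} + \frac{11}{M}\right)$ ($k{\left(M \right)} = \left(\left(\frac{1}{M}\right)^{2} + \frac{6}{M} + 6 \cdot 5 + \frac{1}{M} 5\right) \left(M \left(-5\right) + 6\right) = \left(\frac{1}{M^{2}} + \frac{6}{M} + 30 + \frac{5}{M}\right) \left(- 5 M + 6\right) = \left(30 + \frac{1}{M^{2}} + \frac{11}{M}\right) \left(6 - 5 M\right) = \left(6 - 5 M\right) \left(30 + \frac{1}{M^{2}} + \frac{11}{M}\right)$)
$\left(2 + 0\right) k{\left(5 \right)} - 9 = \left(2 + 0\right) \left(125 - 750 + \frac{6}{25} + \frac{61}{5}\right) - 9 = 2 \left(125 - 750 + 6 \cdot \frac{1}{25} + 61 \cdot \frac{1}{5}\right) - 9 = 2 \left(125 - 750 + \frac{6}{25} + \frac{61}{5}\right) - 9 = 2 \left(- \frac{15314}{25}\right) - 9 = - \frac{30628}{25} - 9 = - \frac{30853}{25}$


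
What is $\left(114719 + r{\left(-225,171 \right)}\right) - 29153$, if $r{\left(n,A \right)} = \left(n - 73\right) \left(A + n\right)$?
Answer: $101658$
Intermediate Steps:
$r{\left(n,A \right)} = \left(-73 + n\right) \left(A + n\right)$
$\left(114719 + r{\left(-225,171 \right)}\right) - 29153 = \left(114719 + \left(\left(-225\right)^{2} - 12483 - -16425 + 171 \left(-225\right)\right)\right) - 29153 = \left(114719 + \left(50625 - 12483 + 16425 - 38475\right)\right) - 29153 = \left(114719 + 16092\right) - 29153 = 130811 - 29153 = 101658$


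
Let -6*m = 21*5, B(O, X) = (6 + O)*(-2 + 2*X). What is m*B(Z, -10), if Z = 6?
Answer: 4620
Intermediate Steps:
B(O, X) = (-2 + 2*X)*(6 + O)
m = -35/2 (m = -7*5/2 = -1/6*105 = -35/2 ≈ -17.500)
m*B(Z, -10) = -35*(-12 - 2*6 + 12*(-10) + 2*6*(-10))/2 = -35*(-12 - 12 - 120 - 120)/2 = -35/2*(-264) = 4620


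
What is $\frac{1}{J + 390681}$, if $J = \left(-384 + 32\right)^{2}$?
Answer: $\frac{1}{514585} \approx 1.9433 \cdot 10^{-6}$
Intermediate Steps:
$J = 123904$ ($J = \left(-352\right)^{2} = 123904$)
$\frac{1}{J + 390681} = \frac{1}{123904 + 390681} = \frac{1}{514585}$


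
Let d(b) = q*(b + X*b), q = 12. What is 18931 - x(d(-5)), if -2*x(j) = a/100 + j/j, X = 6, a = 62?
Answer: 1893181/100 ≈ 18932.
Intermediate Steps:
d(b) = 84*b (d(b) = 12*(b + 6*b) = 12*(7*b) = 84*b)
x(j) = -81/100 (x(j) = -(62/100 + j/j)/2 = -(62*(1/100) + 1)/2 = -(31/50 + 1)/2 = -1/2*81/50 = -81/100)
18931 - x(d(-5)) = 18931 - 1*(-81/100) = 18931 + 81/100 = 1893181/100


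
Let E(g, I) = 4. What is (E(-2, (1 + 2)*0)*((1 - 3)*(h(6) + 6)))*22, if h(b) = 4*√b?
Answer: -1056 - 704*√6 ≈ -2780.4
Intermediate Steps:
(E(-2, (1 + 2)*0)*((1 - 3)*(h(6) + 6)))*22 = (4*((1 - 3)*(4*√6 + 6)))*22 = (4*(-2*(6 + 4*√6)))*22 = (4*(-12 - 8*√6))*22 = (-48 - 32*√6)*22 = -1056 - 704*√6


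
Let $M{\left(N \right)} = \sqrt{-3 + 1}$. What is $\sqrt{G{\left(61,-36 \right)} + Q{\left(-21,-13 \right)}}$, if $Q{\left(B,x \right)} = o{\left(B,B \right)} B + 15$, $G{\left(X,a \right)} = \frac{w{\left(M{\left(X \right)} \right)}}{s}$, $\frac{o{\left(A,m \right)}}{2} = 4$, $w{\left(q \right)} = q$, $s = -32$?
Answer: $\frac{\sqrt{-9792 - 2 i \sqrt{2}}}{8} \approx 0.0017864 - 12.369 i$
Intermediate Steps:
$M{\left(N \right)} = i \sqrt{2}$ ($M{\left(N \right)} = \sqrt{-2} = i \sqrt{2}$)
$o{\left(A,m \right)} = 8$ ($o{\left(A,m \right)} = 2 \cdot 4 = 8$)
$G{\left(X,a \right)} = - \frac{i \sqrt{2}}{32}$ ($G{\left(X,a \right)} = \frac{i \sqrt{2}}{-32} = i \sqrt{2} \left(- \frac{1}{32}\right) = - \frac{i \sqrt{2}}{32}$)
$Q{\left(B,x \right)} = 15 + 8 B$ ($Q{\left(B,x \right)} = 8 B + 15 = 15 + 8 B$)
$\sqrt{G{\left(61,-36 \right)} + Q{\left(-21,-13 \right)}} = \sqrt{- \frac{i \sqrt{2}}{32} + \left(15 + 8 \left(-21\right)\right)} = \sqrt{- \frac{i \sqrt{2}}{32} + \left(15 - 168\right)} = \sqrt{- \frac{i \sqrt{2}}{32} - 153} = \sqrt{-153 - \frac{i \sqrt{2}}{32}}$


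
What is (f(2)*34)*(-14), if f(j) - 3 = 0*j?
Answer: -1428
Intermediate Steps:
f(j) = 3 (f(j) = 3 + 0*j = 3 + 0 = 3)
(f(2)*34)*(-14) = (3*34)*(-14) = 102*(-14) = -1428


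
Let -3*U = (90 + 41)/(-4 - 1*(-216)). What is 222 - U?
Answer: 141323/636 ≈ 222.21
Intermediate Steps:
U = -131/636 (U = -(90 + 41)/(3*(-4 - 1*(-216))) = -131/(3*(-4 + 216)) = -131/(3*212) = -⅓*131/212 = -131/636 ≈ -0.20597)
222 - U = 222 - 1*(-131/636) = 222 + 131/636 = 141323/636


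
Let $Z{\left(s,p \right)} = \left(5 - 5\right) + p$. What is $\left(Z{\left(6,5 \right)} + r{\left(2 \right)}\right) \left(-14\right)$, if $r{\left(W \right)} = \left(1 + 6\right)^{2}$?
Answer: $-756$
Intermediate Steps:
$Z{\left(s,p \right)} = p$ ($Z{\left(s,p \right)} = 0 + p = p$)
$r{\left(W \right)} = 49$ ($r{\left(W \right)} = 7^{2} = 49$)
$\left(Z{\left(6,5 \right)} + r{\left(2 \right)}\right) \left(-14\right) = \left(5 + 49\right) \left(-14\right) = 54 \left(-14\right) = -756$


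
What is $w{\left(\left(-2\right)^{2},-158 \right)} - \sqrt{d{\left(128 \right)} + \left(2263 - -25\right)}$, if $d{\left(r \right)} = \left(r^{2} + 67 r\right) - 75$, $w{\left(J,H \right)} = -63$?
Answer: $-63 - \sqrt{27173} \approx -227.84$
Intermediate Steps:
$d{\left(r \right)} = -75 + r^{2} + 67 r$
$w{\left(\left(-2\right)^{2},-158 \right)} - \sqrt{d{\left(128 \right)} + \left(2263 - -25\right)} = -63 - \sqrt{\left(-75 + 128^{2} + 67 \cdot 128\right) + \left(2263 - -25\right)} = -63 - \sqrt{\left(-75 + 16384 + 8576\right) + \left(2263 + 25\right)} = -63 - \sqrt{24885 + 2288} = -63 - \sqrt{27173}$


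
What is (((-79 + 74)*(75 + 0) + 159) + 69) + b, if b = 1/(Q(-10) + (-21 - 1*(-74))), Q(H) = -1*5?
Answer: -7055/48 ≈ -146.98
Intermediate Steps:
Q(H) = -5
b = 1/48 (b = 1/(-5 + (-21 - 1*(-74))) = 1/(-5 + (-21 + 74)) = 1/(-5 + 53) = 1/48 ≈ 0.020833)
(((-79 + 74)*(75 + 0) + 159) + 69) + b = (((-79 + 74)*(75 + 0) + 159) + 69) + 1/48 = ((-5*75 + 159) + 69) + 1/48 = ((-375 + 159) + 69) + 1/48 = (-216 + 69) + 1/48 = -147 + 1/48 = -7055/48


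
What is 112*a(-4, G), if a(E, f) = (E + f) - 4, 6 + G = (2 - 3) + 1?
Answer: -1568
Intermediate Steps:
G = -6 (G = -6 + ((2 - 3) + 1) = -6 + (-1 + 1) = -6 + 0 = -6)
a(E, f) = -4 + E + f
112*a(-4, G) = 112*(-4 - 4 - 6) = 112*(-14) = -1568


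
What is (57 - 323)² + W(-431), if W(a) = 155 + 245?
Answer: 71156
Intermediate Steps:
W(a) = 400
(57 - 323)² + W(-431) = (57 - 323)² + 400 = (-266)² + 400 = 70756 + 400 = 71156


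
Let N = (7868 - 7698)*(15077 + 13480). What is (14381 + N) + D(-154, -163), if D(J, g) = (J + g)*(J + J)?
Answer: 4966707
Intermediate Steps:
D(J, g) = 2*J*(J + g) (D(J, g) = (J + g)*(2*J) = 2*J*(J + g))
N = 4854690 (N = 170*28557 = 4854690)
(14381 + N) + D(-154, -163) = (14381 + 4854690) + 2*(-154)*(-154 - 163) = 4869071 + 2*(-154)*(-317) = 4869071 + 97636 = 4966707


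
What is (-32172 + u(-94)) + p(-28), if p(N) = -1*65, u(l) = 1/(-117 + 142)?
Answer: -805924/25 ≈ -32237.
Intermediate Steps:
u(l) = 1/25
p(N) = -65
(-32172 + u(-94)) + p(-28) = (-32172 + 1/25) - 65 = -804299/25 - 65 = -805924/25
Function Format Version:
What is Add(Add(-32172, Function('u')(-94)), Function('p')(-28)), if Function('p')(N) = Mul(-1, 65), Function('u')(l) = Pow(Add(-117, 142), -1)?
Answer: Rational(-805924, 25) ≈ -32237.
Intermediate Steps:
Function('u')(l) = Rational(1, 25) (Function('u')(l) = Pow(25, -1) = Rational(1, 25))
Function('p')(N) = -65
Add(Add(-32172, Function('u')(-94)), Function('p')(-28)) = Add(Add(-32172, Rational(1, 25)), -65) = Add(Rational(-804299, 25), -65) = Rational(-805924, 25)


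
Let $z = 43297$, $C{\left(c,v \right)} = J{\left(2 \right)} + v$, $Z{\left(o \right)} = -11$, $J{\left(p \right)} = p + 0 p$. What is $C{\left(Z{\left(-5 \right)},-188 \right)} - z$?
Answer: $-43483$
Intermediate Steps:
$J{\left(p \right)} = p$ ($J{\left(p \right)} = p + 0 = p$)
$C{\left(c,v \right)} = 2 + v$
$C{\left(Z{\left(-5 \right)},-188 \right)} - z = \left(2 - 188\right) - 43297 = -186 - 43297 = -43483$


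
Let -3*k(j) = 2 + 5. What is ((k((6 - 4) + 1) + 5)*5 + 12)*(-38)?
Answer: -2888/3 ≈ -962.67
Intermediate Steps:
k(j) = -7/3 (k(j) = -(2 + 5)/3 = -⅓*7 = -7/3)
((k((6 - 4) + 1) + 5)*5 + 12)*(-38) = ((-7/3 + 5)*5 + 12)*(-38) = ((8/3)*5 + 12)*(-38) = (40/3 + 12)*(-38) = (76/3)*(-38) = -2888/3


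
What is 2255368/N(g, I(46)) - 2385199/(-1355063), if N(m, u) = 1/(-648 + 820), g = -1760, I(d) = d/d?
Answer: 525660507632847/1355063 ≈ 3.8792e+8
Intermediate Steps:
I(d) = 1
N(m, u) = 1/172
2255368/N(g, I(46)) - 2385199/(-1355063) = 2255368/(1/172) - 2385199/(-1355063) = 2255368*172 - 2385199*(-1/1355063) = 387923296 + 2385199/1355063 = 525660507632847/1355063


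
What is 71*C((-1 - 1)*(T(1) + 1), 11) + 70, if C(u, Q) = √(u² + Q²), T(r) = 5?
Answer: 70 + 71*√265 ≈ 1225.8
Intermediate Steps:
C(u, Q) = √(Q² + u²)
71*C((-1 - 1)*(T(1) + 1), 11) + 70 = 71*√(11² + ((-1 - 1)*(5 + 1))²) + 70 = 71*√(121 + (-2*6)²) + 70 = 71*√(121 + (-12)²) + 70 = 71*√(121 + 144) + 70 = 71*√265 + 70 = 70 + 71*√265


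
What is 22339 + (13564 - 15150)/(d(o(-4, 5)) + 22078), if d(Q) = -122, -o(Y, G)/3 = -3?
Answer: 245236749/10978 ≈ 22339.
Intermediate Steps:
o(Y, G) = 9 (o(Y, G) = -3*(-3) = 9)
22339 + (13564 - 15150)/(d(o(-4, 5)) + 22078) = 22339 + (13564 - 15150)/(-122 + 22078) = 22339 - 1586/21956 = 22339 - 1586*1/21956 = 22339 - 793/10978 = 245236749/10978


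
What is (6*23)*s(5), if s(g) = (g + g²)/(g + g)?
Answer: 414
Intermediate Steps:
s(g) = (g + g²)/(2*g) (s(g) = (g + g²)/((2*g)) = (g + g²)*(1/(2*g)) = (g + g²)/(2*g))
(6*23)*s(5) = (6*23)*(½ + (½)*5) = 138*(½ + 5/2) = 138*3 = 414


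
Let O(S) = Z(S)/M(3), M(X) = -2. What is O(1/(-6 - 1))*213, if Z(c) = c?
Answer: 213/14 ≈ 15.214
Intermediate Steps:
O(S) = -S/2 (O(S) = S/(-2) = S*(-½) = -S/2)
O(1/(-6 - 1))*213 = -1/(2*(-6 - 1))*213 = -½/(-7)*213 = -½*(-⅐)*213 = (1/14)*213 = 213/14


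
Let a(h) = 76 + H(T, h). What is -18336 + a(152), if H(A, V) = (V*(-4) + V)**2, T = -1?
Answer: 189676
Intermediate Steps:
H(A, V) = 9*V**2 (H(A, V) = (-4*V + V)**2 = (-3*V)**2 = 9*V**2)
a(h) = 76 + 9*h**2
-18336 + a(152) = -18336 + (76 + 9*152**2) = -18336 + (76 + 9*23104) = -18336 + (76 + 207936) = -18336 + 208012 = 189676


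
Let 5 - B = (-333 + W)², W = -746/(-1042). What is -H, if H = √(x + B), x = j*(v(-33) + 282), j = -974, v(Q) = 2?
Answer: -I*√105054100851/521 ≈ -622.11*I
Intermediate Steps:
W = 373/521 (W = -746*(-1/1042) = 373/521 ≈ 0.71593)
x = -276616 (x = -974*(2 + 282) = -974*284 = -276616)
B = -29969177195/271441 (B = 5 - (-333 + 373/521)² = 5 - (-173120/521)² = 5 - 1*29970534400/271441 = 5 - 29970534400/271441 = -29969177195/271441 ≈ -1.1041e+5)
H = I*√105054100851/521 (H = √(-276616 - 29969177195/271441) = √(-105054100851/271441) = I*√105054100851/521 ≈ 622.11*I)
-H = -I*√105054100851/521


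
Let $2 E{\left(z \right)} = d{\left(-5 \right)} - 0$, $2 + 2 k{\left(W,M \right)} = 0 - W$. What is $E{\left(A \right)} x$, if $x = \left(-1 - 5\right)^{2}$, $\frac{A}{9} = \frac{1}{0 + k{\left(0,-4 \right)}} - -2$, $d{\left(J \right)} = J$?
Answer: $-90$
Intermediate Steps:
$k{\left(W,M \right)} = -1 - \frac{W}{2}$ ($k{\left(W,M \right)} = -1 + \frac{0 - W}{2} = -1 + \frac{\left(-1\right) W}{2} = -1 - \frac{W}{2}$)
$A = 9$ ($A = 9 \left(\frac{1}{0 - 1} - -2\right) = 9 \left(\frac{1}{0 + \left(-1 + 0\right)} + \left(-3 + 5\right)\right) = 9 \left(\frac{1}{0 - 1} + 2\right) = 9 \left(\frac{1}{-1} + 2\right) = 9 \left(-1 + 2\right) = 9 \cdot 1 = 9$)
$x = 36$ ($x = \left(-6\right)^{2} = 36$)
$E{\left(z \right)} = - \frac{5}{2}$ ($E{\left(z \right)} = \frac{-5 - 0}{2} = \frac{-5 + 0}{2} = \frac{1}{2} \left(-5\right) = - \frac{5}{2}$)
$E{\left(A \right)} x = \left(- \frac{5}{2}\right) 36 = -90$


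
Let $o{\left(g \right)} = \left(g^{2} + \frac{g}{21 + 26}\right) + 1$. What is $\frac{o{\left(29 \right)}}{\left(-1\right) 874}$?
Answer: $- \frac{39603}{41078} \approx -0.96409$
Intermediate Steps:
$o{\left(g \right)} = 1 + g^{2} + \frac{g}{47}$ ($o{\left(g \right)} = \left(g^{2} + \frac{g}{47}\right) + 1 = 1 + g^{2} + \frac{g}{47}$)
$\frac{o{\left(29 \right)}}{\left(-1\right) 874} = \frac{1 + 29^{2} + \frac{1}{47} \cdot 29}{\left(-1\right) 874} = \frac{1 + 841 + \frac{29}{47}}{-874} = \frac{39603}{47} \left(- \frac{1}{874}\right) = - \frac{39603}{41078}$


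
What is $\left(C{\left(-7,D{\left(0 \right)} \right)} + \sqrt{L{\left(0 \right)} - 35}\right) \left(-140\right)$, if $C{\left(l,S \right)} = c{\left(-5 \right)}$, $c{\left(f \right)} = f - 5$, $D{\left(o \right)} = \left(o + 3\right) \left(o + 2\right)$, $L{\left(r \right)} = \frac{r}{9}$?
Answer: $1400 - 140 i \sqrt{35} \approx 1400.0 - 828.25 i$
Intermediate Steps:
$L{\left(r \right)} = \frac{r}{9}$ ($L{\left(r \right)} = r \frac{1}{9} = \frac{r}{9}$)
$D{\left(o \right)} = \left(2 + o\right) \left(3 + o\right)$ ($D{\left(o \right)} = \left(3 + o\right) \left(2 + o\right) = \left(2 + o\right) \left(3 + o\right)$)
$c{\left(f \right)} = -5 + f$
$C{\left(l,S \right)} = -10$ ($C{\left(l,S \right)} = -5 - 5 = -10$)
$\left(C{\left(-7,D{\left(0 \right)} \right)} + \sqrt{L{\left(0 \right)} - 35}\right) \left(-140\right) = \left(-10 + \sqrt{\frac{1}{9} \cdot 0 - 35}\right) \left(-140\right) = \left(-10 + \sqrt{0 - 35}\right) \left(-140\right) = \left(-10 + \sqrt{-35}\right) \left(-140\right) = \left(-10 + i \sqrt{35}\right) \left(-140\right) = 1400 - 140 i \sqrt{35}$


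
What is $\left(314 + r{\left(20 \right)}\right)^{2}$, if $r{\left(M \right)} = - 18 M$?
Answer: $2116$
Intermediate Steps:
$\left(314 + r{\left(20 \right)}\right)^{2} = \left(314 - 360\right)^{2} = \left(-46\right)^{2} = 2116$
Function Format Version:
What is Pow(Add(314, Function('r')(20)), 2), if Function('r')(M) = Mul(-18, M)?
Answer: 2116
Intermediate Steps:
Pow(Add(314, Function('r')(20)), 2) = Pow(Add(314, Mul(-18, 20)), 2) = Pow(Add(314, -360), 2) = Pow(-46, 2) = 2116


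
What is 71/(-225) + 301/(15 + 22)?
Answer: 65098/8325 ≈ 7.8196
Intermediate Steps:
71/(-225) + 301/(15 + 22) = 71*(-1/225) + 301/37 = -71/225 + 301*(1/37) = -71/225 + 301/37 = 65098/8325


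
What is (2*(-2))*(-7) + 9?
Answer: 37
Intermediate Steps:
(2*(-2))*(-7) + 9 = -4*(-7) + 9 = 28 + 9 = 37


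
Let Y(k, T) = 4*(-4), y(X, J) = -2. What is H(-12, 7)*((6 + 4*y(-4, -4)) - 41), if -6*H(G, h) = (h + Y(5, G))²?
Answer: 1161/2 ≈ 580.50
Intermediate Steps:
Y(k, T) = -16
H(G, h) = -(-16 + h)²/6 (H(G, h) = -(h - 16)²/6 = -(-16 + h)²/6)
H(-12, 7)*((6 + 4*y(-4, -4)) - 41) = (-(-16 + 7)²/6)*((6 + 4*(-2)) - 41) = (-⅙*(-9)²)*((6 - 8) - 41) = (-⅙*81)*(-2 - 41) = -27/2*(-43) = 1161/2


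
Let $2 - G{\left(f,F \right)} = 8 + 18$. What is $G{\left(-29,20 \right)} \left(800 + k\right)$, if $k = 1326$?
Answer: $-51024$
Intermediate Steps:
$G{\left(f,F \right)} = -24$ ($G{\left(f,F \right)} = 2 - \left(8 + 18\right) = 2 - 26 = -24$)
$G{\left(-29,20 \right)} \left(800 + k\right) = - 24 \left(800 + 1326\right) = \left(-24\right) 2126 = -51024$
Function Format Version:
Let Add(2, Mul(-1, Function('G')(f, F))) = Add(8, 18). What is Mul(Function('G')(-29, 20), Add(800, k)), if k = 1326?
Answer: -51024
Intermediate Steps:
Function('G')(f, F) = -24 (Function('G')(f, F) = Add(2, Mul(-1, Add(8, 18))) = Add(2, Mul(-1, 26)) = Add(2, -26) = -24)
Mul(Function('G')(-29, 20), Add(800, k)) = Mul(-24, Add(800, 1326)) = Mul(-24, 2126) = -51024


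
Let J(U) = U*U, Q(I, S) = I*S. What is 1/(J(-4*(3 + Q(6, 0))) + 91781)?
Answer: 1/91925 ≈ 1.0878e-5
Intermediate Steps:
J(U) = U²
1/(J(-4*(3 + Q(6, 0))) + 91781) = 1/((-4*(3 + 6*0))² + 91781) = 1/((-4*(3 + 0))² + 91781) = 1/((-4*3)² + 91781) = 1/((-12)² + 91781) = 1/(144 + 91781) = 1/91925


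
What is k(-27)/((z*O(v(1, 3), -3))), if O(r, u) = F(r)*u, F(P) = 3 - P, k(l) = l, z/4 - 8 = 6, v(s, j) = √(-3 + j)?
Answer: 3/56 ≈ 0.053571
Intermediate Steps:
z = 56 (z = 32 + 4*6 = 32 + 24 = 56)
O(r, u) = u*(3 - r) (O(r, u) = (3 - r)*u = u*(3 - r))
k(-27)/((z*O(v(1, 3), -3))) = -27*(-1/(168*(3 - √(-3 + 3)))) = -27*(-1/(168*(3 - √0))) = -27*(-1/(168*(3 - 1*0))) = -27*(-1/(168*(3 + 0))) = -27/(56*(-3*3)) = -27/(56*(-9)) = -27/(-504) = -27*(-1/504) = 3/56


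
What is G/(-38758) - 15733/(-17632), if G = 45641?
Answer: -97481249/341690528 ≈ -0.28529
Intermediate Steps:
G/(-38758) - 15733/(-17632) = 45641/(-38758) - 15733/(-17632) = 45641*(-1/38758) - 15733*(-1/17632) = -45641/38758 + 15733/17632 = -97481249/341690528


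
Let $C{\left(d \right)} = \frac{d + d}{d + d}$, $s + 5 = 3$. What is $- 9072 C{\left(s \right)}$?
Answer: $-9072$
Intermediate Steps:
$s = -2$ ($s = -5 + 3 = -2$)
$C{\left(d \right)} = 1$ ($C{\left(d \right)} = \frac{2 d}{2 d} = 2 d \frac{1}{2 d} = 1$)
$- 9072 C{\left(s \right)} = \left(-9072\right) 1 = -9072$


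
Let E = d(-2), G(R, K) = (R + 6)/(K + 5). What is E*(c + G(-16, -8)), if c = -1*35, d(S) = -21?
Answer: 665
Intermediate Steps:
G(R, K) = (6 + R)/(5 + K)
E = -21
c = -35
E*(c + G(-16, -8)) = -21*(-35 + (6 - 16)/(5 - 8)) = -21*(-35 - 10/(-3)) = -21*(-35 - ⅓*(-10)) = -21*(-35 + 10/3) = -21*(-95/3) = 665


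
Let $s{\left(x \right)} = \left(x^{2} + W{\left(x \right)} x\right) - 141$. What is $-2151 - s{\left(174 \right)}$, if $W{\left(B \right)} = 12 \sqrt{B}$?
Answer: $-32286 - 2088 \sqrt{174} \approx -59829.0$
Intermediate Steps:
$s{\left(x \right)} = -141 + x^{2} + 12 x^{\frac{3}{2}}$ ($s{\left(x \right)} = \left(x^{2} + 12 \sqrt{x} x\right) - 141 = \left(x^{2} + 12 x^{\frac{3}{2}}\right) - 141 = -141 + x^{2} + 12 x^{\frac{3}{2}}$)
$-2151 - s{\left(174 \right)} = -2151 - \left(-141 + 174^{2} + 12 \cdot 174^{\frac{3}{2}}\right) = -2151 - \left(-141 + 30276 + 12 \cdot 174 \sqrt{174}\right) = -2151 - \left(-141 + 30276 + 2088 \sqrt{174}\right) = -2151 - \left(30135 + 2088 \sqrt{174}\right) = -32286 - 2088 \sqrt{174}$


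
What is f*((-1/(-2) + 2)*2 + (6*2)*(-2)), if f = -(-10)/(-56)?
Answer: 95/28 ≈ 3.3929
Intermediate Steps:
f = -5/28 (f = -(-10)*(-1)/56 = -1*5/28 = -5/28 ≈ -0.17857)
f*((-1/(-2) + 2)*2 + (6*2)*(-2)) = -5*((-1/(-2) + 2)*2 + (6*2)*(-2))/28 = -5*((-1*(-1/2) + 2)*2 + 12*(-2))/28 = -5*((1/2 + 2)*2 - 24)/28 = -5*((5/2)*2 - 24)/28 = -5*(5 - 24)/28 = -5/28*(-19) = 95/28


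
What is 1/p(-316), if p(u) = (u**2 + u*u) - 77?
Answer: 1/199635 ≈ 5.0091e-6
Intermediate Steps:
p(u) = -77 + 2*u**2 (p(u) = (u**2 + u**2) - 77 = 2*u**2 - 77 = -77 + 2*u**2)
1/p(-316) = 1/(-77 + 2*(-316)**2) = 1/(-77 + 2*99856) = 1/(-77 + 199712) = 1/199635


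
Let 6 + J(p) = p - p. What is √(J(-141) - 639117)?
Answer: I*√639123 ≈ 799.45*I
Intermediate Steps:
J(p) = -6 (J(p) = -6 + (p - p) = -6 + 0 = -6)
√(J(-141) - 639117) = √(-6 - 639117) = √(-639123) = I*√639123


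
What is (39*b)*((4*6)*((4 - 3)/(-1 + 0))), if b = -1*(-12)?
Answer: -11232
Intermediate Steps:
b = 12
(39*b)*((4*6)*((4 - 3)/(-1 + 0))) = (39*12)*((4*6)*((4 - 3)/(-1 + 0))) = 468*(24*(1/(-1))) = 468*(24*(1*(-1))) = 468*(24*(-1)) = 468*(-24) = -11232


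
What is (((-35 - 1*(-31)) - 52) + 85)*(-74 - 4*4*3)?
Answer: -3538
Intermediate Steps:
(((-35 - 1*(-31)) - 52) + 85)*(-74 - 4*4*3) = (((-35 + 31) - 52) + 85)*(-74 - 16*3) = ((-4 - 52) + 85)*(-74 - 48) = (-56 + 85)*(-122) = 29*(-122) = -3538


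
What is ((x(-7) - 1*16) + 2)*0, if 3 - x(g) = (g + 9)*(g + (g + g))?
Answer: 0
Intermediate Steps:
x(g) = 3 - 3*g*(9 + g) (x(g) = 3 - (g + 9)*(g + (g + g)) = 3 - (9 + g)*(g + 2*g) = 3 - (9 + g)*3*g = 3 - 3*g*(9 + g))
((x(-7) - 1*16) + 2)*0 = (((3 - 27*(-7) - 3*(-7)**2) - 1*16) + 2)*0 = (((3 + 189 - 3*49) - 16) + 2)*0 = (((3 + 189 - 147) - 16) + 2)*0 = ((45 - 16) + 2)*0 = (29 + 2)*0 = 31*0 = 0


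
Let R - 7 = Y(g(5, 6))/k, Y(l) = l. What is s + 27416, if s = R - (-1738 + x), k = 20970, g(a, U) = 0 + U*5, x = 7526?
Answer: 15122866/699 ≈ 21635.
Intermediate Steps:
g(a, U) = 5*U (g(a, U) = 0 + 5*U = 5*U)
R = 4894/699 (R = 7 + (5*6)/20970 = 7 + 30*(1/20970) = 7 + 1/699 = 4894/699 ≈ 7.0014)
s = -4040918/699 (s = 4894/699 - (-1738 + 7526) = 4894/699 - 1*5788 = 4894/699 - 5788 = -4040918/699 ≈ -5781.0)
s + 27416 = -4040918/699 + 27416 = 15122866/699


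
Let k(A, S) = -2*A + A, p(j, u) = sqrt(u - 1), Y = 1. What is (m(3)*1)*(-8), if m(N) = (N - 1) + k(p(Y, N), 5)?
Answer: -16 + 8*sqrt(2) ≈ -4.6863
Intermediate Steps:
p(j, u) = sqrt(-1 + u)
k(A, S) = -A
m(N) = -1 + N - sqrt(-1 + N) (m(N) = (N - 1) - sqrt(-1 + N) = (-1 + N) - sqrt(-1 + N) = -1 + N - sqrt(-1 + N))
(m(3)*1)*(-8) = ((-1 + 3 - sqrt(-1 + 3))*1)*(-8) = ((-1 + 3 - sqrt(2))*1)*(-8) = ((2 - sqrt(2))*1)*(-8) = (2 - sqrt(2))*(-8) = -16 + 8*sqrt(2)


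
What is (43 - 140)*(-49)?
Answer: 4753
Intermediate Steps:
(43 - 140)*(-49) = -97*(-49) = 4753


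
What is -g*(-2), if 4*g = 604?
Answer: 302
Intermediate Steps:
g = 151 (g = (1/4)*604 = 151)
-g*(-2) = -151*(-2) = -1*(-302) = 302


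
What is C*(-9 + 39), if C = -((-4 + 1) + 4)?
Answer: -30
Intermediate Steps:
C = -1 (C = -(-3 + 4) = -1*1 = -1)
C*(-9 + 39) = -(-9 + 39) = -1*30 = -30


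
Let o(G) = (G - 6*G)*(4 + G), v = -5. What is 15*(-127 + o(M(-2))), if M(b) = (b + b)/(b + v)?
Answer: -102945/49 ≈ -2100.9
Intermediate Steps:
M(b) = 2*b/(-5 + b) (M(b) = (b + b)/(b - 5) = (2*b)/(-5 + b) = 2*b/(-5 + b))
o(G) = -5*G*(4 + G) (o(G) = (-5*G)*(4 + G) = -5*G*(4 + G))
15*(-127 + o(M(-2))) = 15*(-127 - 5*2*(-2)/(-5 - 2)*(4 + 2*(-2)/(-5 - 2))) = 15*(-127 - 5*2*(-2)/(-7)*(4 + 2*(-2)/(-7))) = 15*(-127 - 5*2*(-2)*(-1/7)*(4 + 2*(-2)*(-1/7))) = 15*(-127 - 5*4/7*(4 + 4/7)) = 15*(-127 - 5*4/7*32/7) = 15*(-127 - 640/49) = 15*(-6863/49) = -102945/49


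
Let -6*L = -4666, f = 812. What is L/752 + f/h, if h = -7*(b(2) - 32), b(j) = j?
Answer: 18427/3760 ≈ 4.9008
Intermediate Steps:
h = 210 (h = -7*(2 - 32) = -7*(-30) = 210)
L = 2333/3 (L = -⅙*(-4666) = 2333/3 ≈ 777.67)
L/752 + f/h = (2333/3)/752 + 812/210 = (2333/3)*(1/752) + 812*(1/210) = 2333/2256 + 58/15 = 18427/3760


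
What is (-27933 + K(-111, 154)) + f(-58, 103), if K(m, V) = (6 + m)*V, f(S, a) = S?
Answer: -44161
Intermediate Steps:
K(m, V) = V*(6 + m)
(-27933 + K(-111, 154)) + f(-58, 103) = (-27933 + 154*(6 - 111)) - 58 = (-27933 + 154*(-105)) - 58 = (-27933 - 16170) - 58 = -44103 - 58 = -44161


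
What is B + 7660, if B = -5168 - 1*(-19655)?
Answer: 22147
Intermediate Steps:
B = 14487 (B = -5168 + 19655 = 14487)
B + 7660 = 14487 + 7660 = 22147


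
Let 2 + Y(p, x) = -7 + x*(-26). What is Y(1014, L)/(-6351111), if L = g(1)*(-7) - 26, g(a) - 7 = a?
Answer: -2123/6351111 ≈ -0.00033427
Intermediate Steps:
g(a) = 7 + a
L = -82 (L = (7 + 1)*(-7) - 26 = 8*(-7) - 26 = -56 - 26 = -82)
Y(p, x) = -9 - 26*x (Y(p, x) = -2 + (-7 + x*(-26)) = -2 + (-7 - 26*x) = -9 - 26*x)
Y(1014, L)/(-6351111) = (-9 - 26*(-82))/(-6351111) = (-9 + 2132)*(-1/6351111) = 2123*(-1/6351111) = -2123/6351111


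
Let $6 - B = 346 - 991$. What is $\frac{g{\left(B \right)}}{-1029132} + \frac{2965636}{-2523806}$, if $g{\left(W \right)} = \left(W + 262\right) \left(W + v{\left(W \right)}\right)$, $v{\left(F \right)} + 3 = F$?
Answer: $- \frac{1007538669079}{432888252732} \approx -2.3275$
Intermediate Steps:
$v{\left(F \right)} = -3 + F$
$B = 651$ ($B = 6 - \left(346 - 991\right) = 6 - -645 = 6 + 645 = 651$)
$g{\left(W \right)} = \left(-3 + 2 W\right) \left(262 + W\right)$ ($g{\left(W \right)} = \left(W + 262\right) \left(W + \left(-3 + W\right)\right) = \left(262 + W\right) \left(-3 + 2 W\right) = \left(-3 + 2 W\right) \left(262 + W\right)$)
$\frac{g{\left(B \right)}}{-1029132} + \frac{2965636}{-2523806} = \frac{-786 + 2 \cdot 651^{2} + 521 \cdot 651}{-1029132} + \frac{2965636}{-2523806} = \left(-786 + 2 \cdot 423801 + 339171\right) \left(- \frac{1}{1029132}\right) + 2965636 \left(- \frac{1}{2523806}\right) = \left(-786 + 847602 + 339171\right) \left(- \frac{1}{1029132}\right) - \frac{1482818}{1261903} = 1185987 \left(- \frac{1}{1029132}\right) - \frac{1482818}{1261903} = - \frac{395329}{343044} - \frac{1482818}{1261903} = - \frac{1007538669079}{432888252732}$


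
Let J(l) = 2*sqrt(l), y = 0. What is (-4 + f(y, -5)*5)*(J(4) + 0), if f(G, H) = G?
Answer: -16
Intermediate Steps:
(-4 + f(y, -5)*5)*(J(4) + 0) = (-4 + 0*5)*(2*sqrt(4) + 0) = (-4 + 0)*(2*2 + 0) = -4*(4 + 0) = -4*4 = -16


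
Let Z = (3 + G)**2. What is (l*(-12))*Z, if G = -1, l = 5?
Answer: -240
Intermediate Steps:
Z = 4 (Z = (3 - 1)**2 = 2**2 = 4)
(l*(-12))*Z = (5*(-12))*4 = -60*4 = -240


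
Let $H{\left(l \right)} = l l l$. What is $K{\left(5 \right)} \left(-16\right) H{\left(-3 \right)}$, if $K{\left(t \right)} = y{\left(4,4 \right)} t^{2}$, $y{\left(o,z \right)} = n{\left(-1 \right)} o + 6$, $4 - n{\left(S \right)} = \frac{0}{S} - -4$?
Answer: $64800$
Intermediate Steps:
$n{\left(S \right)} = 0$ ($n{\left(S \right)} = 4 - \left(\frac{0}{S} - -4\right) = 4 - \left(0 + 4\right) = 4 - 4 = 0$)
$y{\left(o,z \right)} = 6$ ($y{\left(o,z \right)} = 0 o + 6 = 0 + 6 = 6$)
$H{\left(l \right)} = l^{3}$ ($H{\left(l \right)} = l^{2} l = l^{3}$)
$K{\left(t \right)} = 6 t^{2}$
$K{\left(5 \right)} \left(-16\right) H{\left(-3 \right)} = 6 \cdot 5^{2} \left(-16\right) \left(-3\right)^{3} = 6 \cdot 25 \left(-16\right) \left(-27\right) = 150 \left(-16\right) \left(-27\right) = \left(-2400\right) \left(-27\right) = 64800$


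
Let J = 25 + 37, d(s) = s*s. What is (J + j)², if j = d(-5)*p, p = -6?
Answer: 7744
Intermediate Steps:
d(s) = s²
J = 62
j = -150 (j = (-5)²*(-6) = 25*(-6) = -150)
(J + j)² = (62 - 150)² = (-88)² = 7744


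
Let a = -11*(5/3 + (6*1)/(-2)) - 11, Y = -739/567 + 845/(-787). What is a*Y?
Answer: -11667788/1338687 ≈ -8.7159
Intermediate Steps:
Y = -1060708/446229 (Y = -739*1/567 + 845*(-1/787) = -739/567 - 845/787 = -1060708/446229 ≈ -2.3770)
a = 11/3 (a = -11*(5*(⅓) + 6*(-½)) - 11 = -11*(5/3 - 3) - 11 = -11*(-4/3) - 11 = 44/3 - 11 = 11/3 ≈ 3.6667)
a*Y = (11/3)*(-1060708/446229) = -11667788/1338687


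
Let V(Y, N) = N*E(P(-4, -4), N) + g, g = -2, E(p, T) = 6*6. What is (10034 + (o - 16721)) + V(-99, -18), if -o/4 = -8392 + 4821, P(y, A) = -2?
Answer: 6947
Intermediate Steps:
o = 14284 (o = -4*(-8392 + 4821) = -4*(-3571) = 14284)
E(p, T) = 36
V(Y, N) = -2 + 36*N (V(Y, N) = N*36 - 2 = 36*N - 2 = -2 + 36*N)
(10034 + (o - 16721)) + V(-99, -18) = (10034 + (14284 - 16721)) + (-2 + 36*(-18)) = (10034 - 2437) + (-2 - 648) = 7597 - 650 = 6947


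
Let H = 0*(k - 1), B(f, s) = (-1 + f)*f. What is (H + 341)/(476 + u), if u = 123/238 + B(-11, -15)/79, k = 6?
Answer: 6411482/8990885 ≈ 0.71311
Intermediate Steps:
B(f, s) = f*(-1 + f)
H = 0 (H = 0*(6 - 1) = 0*5 = 0)
u = 41133/18802 (u = 123/238 - 11*(-1 - 11)/79 = 123*(1/238) - 11*(-12)*(1/79) = 123/238 + 132*(1/79) = 123/238 + 132/79 = 41133/18802 ≈ 2.1877)
(H + 341)/(476 + u) = (0 + 341)/(476 + 41133/18802) = 341/(8990885/18802) = 341*(18802/8990885) = 6411482/8990885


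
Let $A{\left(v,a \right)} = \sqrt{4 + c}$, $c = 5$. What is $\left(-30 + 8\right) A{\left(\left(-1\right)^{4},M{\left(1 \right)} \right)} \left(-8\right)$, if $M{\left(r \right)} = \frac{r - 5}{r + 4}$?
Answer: $528$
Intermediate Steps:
$M{\left(r \right)} = \frac{-5 + r}{4 + r}$
$A{\left(v,a \right)} = 3$ ($A{\left(v,a \right)} = \sqrt{4 + 5} = \sqrt{9} = 3$)
$\left(-30 + 8\right) A{\left(\left(-1\right)^{4},M{\left(1 \right)} \right)} \left(-8\right) = \left(-30 + 8\right) 3 \left(-8\right) = \left(-22\right) 3 \left(-8\right) = \left(-66\right) \left(-8\right) = 528$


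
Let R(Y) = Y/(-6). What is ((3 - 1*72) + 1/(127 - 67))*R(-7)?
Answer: -28973/360 ≈ -80.481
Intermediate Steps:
R(Y) = -Y/6 (R(Y) = Y*(-1/6) = -Y/6)
((3 - 1*72) + 1/(127 - 67))*R(-7) = ((3 - 1*72) + 1/(127 - 67))*(-1/6*(-7)) = ((3 - 72) + 1/60)*(7/6) = (-69 + 1/60)*(7/6) = -4139/60*7/6 = -28973/360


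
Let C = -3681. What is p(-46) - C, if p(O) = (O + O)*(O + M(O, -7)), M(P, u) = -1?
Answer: 8005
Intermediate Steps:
p(O) = 2*O*(-1 + O) (p(O) = (O + O)*(O - 1) = (2*O)*(-1 + O) = 2*O*(-1 + O))
p(-46) - C = 2*(-46)*(-1 - 46) - 1*(-3681) = 2*(-46)*(-47) + 3681 = 4324 + 3681 = 8005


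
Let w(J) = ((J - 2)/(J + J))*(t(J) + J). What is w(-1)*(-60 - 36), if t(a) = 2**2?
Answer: -432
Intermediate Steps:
t(a) = 4
w(J) = (-2 + J)*(4 + J)/(2*J) (w(J) = ((J - 2)/(J + J))*(4 + J) = ((-2 + J)/((2*J)))*(4 + J) = ((-2 + J)*(1/(2*J)))*(4 + J) = ((-2 + J)/(2*J))*(4 + J) = (-2 + J)*(4 + J)/(2*J))
w(-1)*(-60 - 36) = (1 + (1/2)*(-1) - 4/(-1))*(-60 - 36) = (1 - 1/2 - 4*(-1))*(-96) = (1 - 1/2 + 4)*(-96) = (9/2)*(-96) = -432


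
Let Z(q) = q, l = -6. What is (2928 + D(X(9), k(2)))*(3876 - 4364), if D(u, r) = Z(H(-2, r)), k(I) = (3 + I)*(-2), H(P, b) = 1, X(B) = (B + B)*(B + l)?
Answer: -1429352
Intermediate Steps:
X(B) = 2*B*(-6 + B) (X(B) = (B + B)*(B - 6) = (2*B)*(-6 + B) = 2*B*(-6 + B))
k(I) = -6 - 2*I
D(u, r) = 1
(2928 + D(X(9), k(2)))*(3876 - 4364) = (2928 + 1)*(3876 - 4364) = 2929*(-488) = -1429352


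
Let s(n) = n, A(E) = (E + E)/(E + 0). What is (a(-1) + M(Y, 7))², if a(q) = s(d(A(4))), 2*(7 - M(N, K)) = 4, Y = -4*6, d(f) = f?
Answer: 49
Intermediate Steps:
A(E) = 2 (A(E) = (2*E)/E = 2)
Y = -24
M(N, K) = 5 (M(N, K) = 7 - ½*4 = 7 - 2 = 5)
a(q) = 2
(a(-1) + M(Y, 7))² = (2 + 5)² = 7² = 49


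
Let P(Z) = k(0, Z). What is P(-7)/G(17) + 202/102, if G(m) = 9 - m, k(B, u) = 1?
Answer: 757/408 ≈ 1.8554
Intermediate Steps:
P(Z) = 1
P(-7)/G(17) + 202/102 = 1/(9 - 1*17) + 202/102 = 1/(9 - 17) + 202*(1/102) = 1/(-8) + 101/51 = 1*(-1/8) + 101/51 = -1/8 + 101/51 = 757/408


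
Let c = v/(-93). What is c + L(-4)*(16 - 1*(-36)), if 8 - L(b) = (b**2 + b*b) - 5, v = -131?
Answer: -91753/93 ≈ -986.59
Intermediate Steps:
L(b) = 13 - 2*b**2 (L(b) = 8 - ((b**2 + b*b) - 5) = 8 - ((b**2 + b**2) - 5) = 8 - (2*b**2 - 5) = 8 - (-5 + 2*b**2) = 8 + (5 - 2*b**2) = 13 - 2*b**2)
c = 131/93 (c = -131/(-93) = -131*(-1/93) = 131/93 ≈ 1.4086)
c + L(-4)*(16 - 1*(-36)) = 131/93 + (13 - 2*(-4)**2)*(16 - 1*(-36)) = 131/93 + (13 - 2*16)*(16 + 36) = 131/93 + (13 - 32)*52 = 131/93 - 19*52 = 131/93 - 988 = -91753/93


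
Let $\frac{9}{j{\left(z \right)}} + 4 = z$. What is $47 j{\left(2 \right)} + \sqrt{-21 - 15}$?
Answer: $- \frac{423}{2} + 6 i \approx -211.5 + 6.0 i$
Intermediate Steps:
$j{\left(z \right)} = \frac{9}{-4 + z}$
$47 j{\left(2 \right)} + \sqrt{-21 - 15} = 47 \frac{9}{-4 + 2} + \sqrt{-21 - 15} = 47 \frac{9}{-2} + \sqrt{-36} = 47 \cdot 9 \left(- \frac{1}{2}\right) + 6 i = 47 \left(- \frac{9}{2}\right) + 6 i = - \frac{423}{2} + 6 i$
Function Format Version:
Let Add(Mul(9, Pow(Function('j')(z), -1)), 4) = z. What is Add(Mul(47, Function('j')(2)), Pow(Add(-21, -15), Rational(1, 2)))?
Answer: Add(Rational(-423, 2), Mul(6, I)) ≈ Add(-211.50, Mul(6.0000, I))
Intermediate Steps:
Function('j')(z) = Mul(9, Pow(Add(-4, z), -1))
Add(Mul(47, Function('j')(2)), Pow(Add(-21, -15), Rational(1, 2))) = Add(Mul(47, Mul(9, Pow(Add(-4, 2), -1))), Pow(Add(-21, -15), Rational(1, 2))) = Add(Mul(47, Mul(9, Pow(-2, -1))), Pow(-36, Rational(1, 2))) = Add(Mul(47, Mul(9, Rational(-1, 2))), Mul(6, I)) = Add(Mul(47, Rational(-9, 2)), Mul(6, I)) = Add(Rational(-423, 2), Mul(6, I))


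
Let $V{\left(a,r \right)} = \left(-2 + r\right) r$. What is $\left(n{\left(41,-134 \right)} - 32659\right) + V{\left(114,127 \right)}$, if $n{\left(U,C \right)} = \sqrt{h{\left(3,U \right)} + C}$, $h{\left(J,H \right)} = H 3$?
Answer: $-16784 + i \sqrt{11} \approx -16784.0 + 3.3166 i$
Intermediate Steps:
$h{\left(J,H \right)} = 3 H$
$n{\left(U,C \right)} = \sqrt{C + 3 U}$ ($n{\left(U,C \right)} = \sqrt{3 U + C} = \sqrt{C + 3 U}$)
$V{\left(a,r \right)} = r \left(-2 + r\right)$
$\left(n{\left(41,-134 \right)} - 32659\right) + V{\left(114,127 \right)} = \left(\sqrt{-134 + 3 \cdot 41} - 32659\right) + 127 \left(-2 + 127\right) = \left(\sqrt{-134 + 123} - 32659\right) + 127 \cdot 125 = \left(\sqrt{-11} - 32659\right) + 15875 = \left(i \sqrt{11} - 32659\right) + 15875 = \left(-32659 + i \sqrt{11}\right) + 15875 = -16784 + i \sqrt{11}$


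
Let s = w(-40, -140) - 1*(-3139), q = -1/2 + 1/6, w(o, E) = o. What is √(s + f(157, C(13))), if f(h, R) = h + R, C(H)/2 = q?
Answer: √29298/3 ≈ 57.056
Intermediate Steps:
q = -⅓ (q = -1*½ + 1*(⅙) = -½ + ⅙ = -⅓ ≈ -0.33333)
C(H) = -⅔ (C(H) = 2*(-⅓) = -⅔)
s = 3099 (s = -40 - 1*(-3139) = -40 + 3139 = 3099)
f(h, R) = R + h
√(s + f(157, C(13))) = √(3099 + (-⅔ + 157)) = √(3099 + 469/3) = √(9766/3) = √29298/3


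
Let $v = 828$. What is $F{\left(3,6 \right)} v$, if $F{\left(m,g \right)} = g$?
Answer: $4968$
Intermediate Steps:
$F{\left(3,6 \right)} v = 6 \cdot 828 = 4968$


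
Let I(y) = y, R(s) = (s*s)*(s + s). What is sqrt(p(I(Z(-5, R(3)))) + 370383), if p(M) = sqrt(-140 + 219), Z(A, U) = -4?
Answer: sqrt(370383 + sqrt(79)) ≈ 608.60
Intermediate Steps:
R(s) = 2*s**3 (R(s) = s**2*(2*s) = 2*s**3)
p(M) = sqrt(79)
sqrt(p(I(Z(-5, R(3)))) + 370383) = sqrt(sqrt(79) + 370383) = sqrt(370383 + sqrt(79))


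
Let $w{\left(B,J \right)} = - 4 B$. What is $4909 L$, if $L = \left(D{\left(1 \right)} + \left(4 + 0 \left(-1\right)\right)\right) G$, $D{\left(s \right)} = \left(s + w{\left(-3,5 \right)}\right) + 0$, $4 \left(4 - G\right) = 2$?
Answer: $\frac{584171}{2} \approx 2.9209 \cdot 10^{5}$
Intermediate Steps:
$G = \frac{7}{2}$ ($G = 4 - \frac{1}{2} = \frac{7}{2} \approx 3.5$)
$D{\left(s \right)} = 12 + s$ ($D{\left(s \right)} = \left(s - -12\right) + 0 = \left(s + 12\right) + 0 = \left(12 + s\right) + 0 = 12 + s$)
$L = \frac{119}{2}$ ($L = \left(\left(12 + 1\right) + \left(4 + 0 \left(-1\right)\right)\right) \frac{7}{2} = \left(13 + \left(4 + 0\right)\right) \frac{7}{2} = \left(13 + 4\right) \frac{7}{2} = 17 \cdot \frac{7}{2} = \frac{119}{2} \approx 59.5$)
$4909 L = 4909 \cdot \frac{119}{2} = \frac{584171}{2}$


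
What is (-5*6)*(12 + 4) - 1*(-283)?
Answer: -197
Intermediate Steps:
(-5*6)*(12 + 4) - 1*(-283) = -30*16 + 283 = -480 + 283 = -197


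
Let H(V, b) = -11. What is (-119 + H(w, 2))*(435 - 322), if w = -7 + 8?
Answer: -14690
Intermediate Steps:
w = 1
(-119 + H(w, 2))*(435 - 322) = (-119 - 11)*(435 - 322) = -130*113 = -14690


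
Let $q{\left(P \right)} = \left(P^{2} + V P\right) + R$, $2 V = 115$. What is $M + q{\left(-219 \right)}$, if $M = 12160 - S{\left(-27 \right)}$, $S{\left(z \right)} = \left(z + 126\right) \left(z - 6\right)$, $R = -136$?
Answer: $\frac{101319}{2} \approx 50660.0$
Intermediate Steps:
$S{\left(z \right)} = \left(-6 + z\right) \left(126 + z\right)$ ($S{\left(z \right)} = \left(126 + z\right) \left(-6 + z\right) = \left(-6 + z\right) \left(126 + z\right)$)
$V = \frac{115}{2}$ ($V = \frac{1}{2} \cdot 115 = \frac{115}{2} \approx 57.5$)
$q{\left(P \right)} = -136 + P^{2} + \frac{115 P}{2}$ ($q{\left(P \right)} = \left(P^{2} + \frac{115 P}{2}\right) - 136 = -136 + P^{2} + \frac{115 P}{2}$)
$M = 15427$ ($M = 12160 - \left(-756 + \left(-27\right)^{2} + 120 \left(-27\right)\right) = 12160 - \left(-756 + 729 - 3240\right) = 12160 - -3267 = 12160 + 3267 = 15427$)
$M + q{\left(-219 \right)} = 15427 + \left(-136 + \left(-219\right)^{2} + \frac{115}{2} \left(-219\right)\right) = 15427 - - \frac{70465}{2} = 15427 + \frac{70465}{2} = \frac{101319}{2}$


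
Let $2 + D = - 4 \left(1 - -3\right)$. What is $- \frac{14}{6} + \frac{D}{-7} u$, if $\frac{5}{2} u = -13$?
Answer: $- \frac{1649}{105} \approx -15.705$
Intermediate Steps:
$u = - \frac{26}{5}$ ($u = \frac{2}{5} \left(-13\right) = - \frac{26}{5} \approx -5.2$)
$D = -18$ ($D = -2 - 4 \left(1 - -3\right) = -2 - 4 \left(1 + 3\right) = -2 - 16 = -18$)
$- \frac{14}{6} + \frac{D}{-7} u = - \frac{14}{6} + - \frac{18}{-7} \left(- \frac{26}{5}\right) = \left(-14\right) \frac{1}{6} + \left(-18\right) \left(- \frac{1}{7}\right) \left(- \frac{26}{5}\right) = - \frac{7}{3} + \frac{18}{7} \left(- \frac{26}{5}\right) = - \frac{7}{3} - \frac{468}{35} = - \frac{1649}{105}$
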